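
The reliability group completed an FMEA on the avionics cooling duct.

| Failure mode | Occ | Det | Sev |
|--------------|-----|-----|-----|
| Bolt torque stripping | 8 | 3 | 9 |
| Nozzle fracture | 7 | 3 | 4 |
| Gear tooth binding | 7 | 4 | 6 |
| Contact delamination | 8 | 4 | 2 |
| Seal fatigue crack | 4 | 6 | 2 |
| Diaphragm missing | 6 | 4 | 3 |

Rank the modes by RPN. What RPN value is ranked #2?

168

RPN = Severity × Occurrence × Detection:
  Bolt torque stripping: 9 × 8 × 3 = 216
  Nozzle fracture: 4 × 7 × 3 = 84
  Gear tooth binding: 6 × 7 × 4 = 168
  Contact delamination: 2 × 8 × 4 = 64
  Seal fatigue crack: 2 × 4 × 6 = 48
  Diaphragm missing: 3 × 6 × 4 = 72
Sorted descending: 216, 168, 84, 72, 64, 48.
The second-highest RPN is 168 (Gear tooth binding).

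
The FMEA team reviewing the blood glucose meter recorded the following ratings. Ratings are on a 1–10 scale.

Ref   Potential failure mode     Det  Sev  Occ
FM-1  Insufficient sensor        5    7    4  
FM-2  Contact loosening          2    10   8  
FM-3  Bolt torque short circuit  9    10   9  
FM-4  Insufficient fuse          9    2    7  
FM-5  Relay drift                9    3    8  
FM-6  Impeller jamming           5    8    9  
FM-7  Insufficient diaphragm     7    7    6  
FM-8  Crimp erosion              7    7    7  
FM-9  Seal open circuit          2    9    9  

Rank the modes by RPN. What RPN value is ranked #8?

140

RPN = Severity × Occurrence × Detection:
  FM-1: 7 × 4 × 5 = 140
  FM-2: 10 × 8 × 2 = 160
  FM-3: 10 × 9 × 9 = 810
  FM-4: 2 × 7 × 9 = 126
  FM-5: 3 × 8 × 9 = 216
  FM-6: 8 × 9 × 5 = 360
  FM-7: 7 × 6 × 7 = 294
  FM-8: 7 × 7 × 7 = 343
  FM-9: 9 × 9 × 2 = 162
Sorted descending: 810, 360, 343, 294, 216, 162, 160, 140, 126.
The eighth-highest RPN is 140 (FM-1).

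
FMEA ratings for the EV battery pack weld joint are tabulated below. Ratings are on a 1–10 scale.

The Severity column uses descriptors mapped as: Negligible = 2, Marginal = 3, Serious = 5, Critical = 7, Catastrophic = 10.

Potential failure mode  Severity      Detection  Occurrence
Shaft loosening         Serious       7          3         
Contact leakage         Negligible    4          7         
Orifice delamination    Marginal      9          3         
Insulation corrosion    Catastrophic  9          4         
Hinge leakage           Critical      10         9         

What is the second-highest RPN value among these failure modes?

360

RPN = Severity × Occurrence × Detection:
  Shaft loosening: 5 × 3 × 7 = 105
  Contact leakage: 2 × 7 × 4 = 56
  Orifice delamination: 3 × 3 × 9 = 81
  Insulation corrosion: 10 × 4 × 9 = 360
  Hinge leakage: 7 × 9 × 10 = 630
Sorted descending: 630, 360, 105, 81, 56.
The second-highest RPN is 360 (Insulation corrosion).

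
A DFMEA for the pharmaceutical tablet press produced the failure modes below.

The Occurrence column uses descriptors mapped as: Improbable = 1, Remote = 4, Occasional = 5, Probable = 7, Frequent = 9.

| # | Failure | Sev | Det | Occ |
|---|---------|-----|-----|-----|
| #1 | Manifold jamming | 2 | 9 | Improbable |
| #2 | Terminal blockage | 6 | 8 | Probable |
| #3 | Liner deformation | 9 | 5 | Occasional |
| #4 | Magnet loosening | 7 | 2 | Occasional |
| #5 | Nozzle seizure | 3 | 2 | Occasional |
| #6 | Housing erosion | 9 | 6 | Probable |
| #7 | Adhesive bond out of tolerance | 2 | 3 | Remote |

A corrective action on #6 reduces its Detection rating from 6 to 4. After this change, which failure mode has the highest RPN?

RPN = Severity × Occurrence × Detection:
  #1: 2 × 1 × 9 = 18
  #2: 6 × 7 × 8 = 336
  #3: 9 × 5 × 5 = 225
  #4: 7 × 5 × 2 = 70
  #5: 3 × 5 × 2 = 30
  #6: 9 × 7 × 6 = 378
  #7: 2 × 4 × 3 = 24
After action: #6 → 9 × 7 × 4 = 252.
Revised RPNs: #2=336, #6=252, #3=225, #4=70, #5=30, #7=24, #1=18.
Highest is now #2 (336).

#2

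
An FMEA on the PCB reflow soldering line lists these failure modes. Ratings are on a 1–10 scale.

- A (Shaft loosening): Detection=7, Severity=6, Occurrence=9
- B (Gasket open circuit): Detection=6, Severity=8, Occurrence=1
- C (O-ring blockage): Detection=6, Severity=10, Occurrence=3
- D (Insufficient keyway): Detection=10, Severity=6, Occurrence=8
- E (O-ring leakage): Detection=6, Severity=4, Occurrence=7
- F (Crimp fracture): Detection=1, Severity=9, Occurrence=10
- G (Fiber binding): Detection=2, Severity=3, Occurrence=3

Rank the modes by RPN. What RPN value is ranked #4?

168

RPN = Severity × Occurrence × Detection:
  A: 6 × 9 × 7 = 378
  B: 8 × 1 × 6 = 48
  C: 10 × 3 × 6 = 180
  D: 6 × 8 × 10 = 480
  E: 4 × 7 × 6 = 168
  F: 9 × 10 × 1 = 90
  G: 3 × 3 × 2 = 18
Sorted descending: 480, 378, 180, 168, 90, 48, 18.
The fourth-highest RPN is 168 (E).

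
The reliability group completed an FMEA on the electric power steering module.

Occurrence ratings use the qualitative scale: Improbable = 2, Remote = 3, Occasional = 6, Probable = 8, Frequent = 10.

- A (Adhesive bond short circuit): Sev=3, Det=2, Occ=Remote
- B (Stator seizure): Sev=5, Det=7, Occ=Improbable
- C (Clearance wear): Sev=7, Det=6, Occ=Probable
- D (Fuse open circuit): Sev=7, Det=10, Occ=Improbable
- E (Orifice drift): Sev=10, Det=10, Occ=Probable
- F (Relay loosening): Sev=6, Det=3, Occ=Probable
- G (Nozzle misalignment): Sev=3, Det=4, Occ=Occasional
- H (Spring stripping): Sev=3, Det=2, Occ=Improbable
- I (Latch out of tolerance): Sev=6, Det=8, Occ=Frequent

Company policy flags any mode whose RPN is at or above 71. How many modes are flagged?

6

RPN = Severity × Occurrence × Detection:
  A: 3 × 3 × 2 = 18
  B: 5 × 2 × 7 = 70
  C: 7 × 8 × 6 = 336
  D: 7 × 2 × 10 = 140
  E: 10 × 8 × 10 = 800
  F: 6 × 8 × 3 = 144
  G: 3 × 6 × 4 = 72
  H: 3 × 2 × 2 = 12
  I: 6 × 10 × 8 = 480
Modes with RPN ≥ 71: C (336), D (140), E (800), F (144), G (72), I (480) → 6.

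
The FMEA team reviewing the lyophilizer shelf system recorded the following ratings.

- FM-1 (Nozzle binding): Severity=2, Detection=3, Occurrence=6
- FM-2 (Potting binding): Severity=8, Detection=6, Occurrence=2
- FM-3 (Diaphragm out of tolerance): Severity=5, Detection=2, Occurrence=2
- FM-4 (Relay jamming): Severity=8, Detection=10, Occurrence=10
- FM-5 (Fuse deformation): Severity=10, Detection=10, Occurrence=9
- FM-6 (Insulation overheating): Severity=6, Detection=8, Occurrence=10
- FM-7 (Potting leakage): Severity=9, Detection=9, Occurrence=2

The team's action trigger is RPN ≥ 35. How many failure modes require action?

RPN = Severity × Occurrence × Detection:
  FM-1: 2 × 6 × 3 = 36
  FM-2: 8 × 2 × 6 = 96
  FM-3: 5 × 2 × 2 = 20
  FM-4: 8 × 10 × 10 = 800
  FM-5: 10 × 9 × 10 = 900
  FM-6: 6 × 10 × 8 = 480
  FM-7: 9 × 2 × 9 = 162
Modes with RPN ≥ 35: FM-1 (36), FM-2 (96), FM-4 (800), FM-5 (900), FM-6 (480), FM-7 (162) → 6.

6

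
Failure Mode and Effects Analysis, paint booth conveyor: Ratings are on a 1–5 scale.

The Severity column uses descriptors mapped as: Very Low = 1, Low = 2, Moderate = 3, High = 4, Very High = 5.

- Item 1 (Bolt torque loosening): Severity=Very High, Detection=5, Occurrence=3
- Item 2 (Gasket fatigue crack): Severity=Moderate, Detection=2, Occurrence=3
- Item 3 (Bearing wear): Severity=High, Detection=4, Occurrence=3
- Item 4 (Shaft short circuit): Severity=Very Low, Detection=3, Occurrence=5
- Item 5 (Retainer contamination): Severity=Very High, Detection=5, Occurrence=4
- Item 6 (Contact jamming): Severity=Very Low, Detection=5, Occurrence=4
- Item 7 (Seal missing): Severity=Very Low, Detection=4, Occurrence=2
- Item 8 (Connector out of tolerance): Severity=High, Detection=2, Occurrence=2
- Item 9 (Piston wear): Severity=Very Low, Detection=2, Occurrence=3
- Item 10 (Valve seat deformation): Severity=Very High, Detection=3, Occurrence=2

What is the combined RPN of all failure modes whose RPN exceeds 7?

330

RPN = Severity × Occurrence × Detection:
  Item 1: 5 × 3 × 5 = 75
  Item 2: 3 × 3 × 2 = 18
  Item 3: 4 × 3 × 4 = 48
  Item 4: 1 × 5 × 3 = 15
  Item 5: 5 × 4 × 5 = 100
  Item 6: 1 × 4 × 5 = 20
  Item 7: 1 × 2 × 4 = 8
  Item 8: 4 × 2 × 2 = 16
  Item 9: 1 × 3 × 2 = 6
  Item 10: 5 × 2 × 3 = 30
RPN > 7: Item 1 (75), Item 2 (18), Item 3 (48), Item 4 (15), Item 5 (100), Item 6 (20), Item 7 (8), Item 8 (16), Item 10 (30).
Sum: 75 + 18 + 48 + 15 + 100 + 20 + 8 + 16 + 30 = 330.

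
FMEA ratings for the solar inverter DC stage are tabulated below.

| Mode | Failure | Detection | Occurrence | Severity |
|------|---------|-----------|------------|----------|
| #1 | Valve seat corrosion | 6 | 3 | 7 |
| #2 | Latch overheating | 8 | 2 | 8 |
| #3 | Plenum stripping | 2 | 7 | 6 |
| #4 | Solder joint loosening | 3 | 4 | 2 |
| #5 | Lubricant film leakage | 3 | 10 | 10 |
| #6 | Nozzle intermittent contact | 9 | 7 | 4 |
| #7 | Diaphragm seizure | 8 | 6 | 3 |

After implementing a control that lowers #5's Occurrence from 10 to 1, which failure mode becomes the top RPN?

#6

RPN = Severity × Occurrence × Detection:
  #1: 7 × 3 × 6 = 126
  #2: 8 × 2 × 8 = 128
  #3: 6 × 7 × 2 = 84
  #4: 2 × 4 × 3 = 24
  #5: 10 × 10 × 3 = 300
  #6: 4 × 7 × 9 = 252
  #7: 3 × 6 × 8 = 144
After action: #5 → 10 × 1 × 3 = 30.
Revised RPNs: #6=252, #7=144, #2=128, #1=126, #3=84, #5=30, #4=24.
Highest is now #6 (252).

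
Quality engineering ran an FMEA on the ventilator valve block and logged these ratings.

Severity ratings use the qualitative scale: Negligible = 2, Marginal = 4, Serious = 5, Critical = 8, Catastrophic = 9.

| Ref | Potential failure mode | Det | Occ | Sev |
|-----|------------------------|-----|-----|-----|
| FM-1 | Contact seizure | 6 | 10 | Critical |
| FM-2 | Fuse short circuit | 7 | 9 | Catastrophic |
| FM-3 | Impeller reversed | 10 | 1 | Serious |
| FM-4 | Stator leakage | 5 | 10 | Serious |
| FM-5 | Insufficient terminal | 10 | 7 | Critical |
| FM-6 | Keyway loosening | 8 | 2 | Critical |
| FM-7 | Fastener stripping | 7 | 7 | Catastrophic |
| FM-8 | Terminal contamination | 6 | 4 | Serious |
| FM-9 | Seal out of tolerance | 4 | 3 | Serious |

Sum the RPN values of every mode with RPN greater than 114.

RPN = Severity × Occurrence × Detection:
  FM-1: 8 × 10 × 6 = 480
  FM-2: 9 × 9 × 7 = 567
  FM-3: 5 × 1 × 10 = 50
  FM-4: 5 × 10 × 5 = 250
  FM-5: 8 × 7 × 10 = 560
  FM-6: 8 × 2 × 8 = 128
  FM-7: 9 × 7 × 7 = 441
  FM-8: 5 × 4 × 6 = 120
  FM-9: 5 × 3 × 4 = 60
RPN > 114: FM-1 (480), FM-2 (567), FM-4 (250), FM-5 (560), FM-6 (128), FM-7 (441), FM-8 (120).
Sum: 480 + 567 + 250 + 560 + 128 + 441 + 120 = 2546.

2546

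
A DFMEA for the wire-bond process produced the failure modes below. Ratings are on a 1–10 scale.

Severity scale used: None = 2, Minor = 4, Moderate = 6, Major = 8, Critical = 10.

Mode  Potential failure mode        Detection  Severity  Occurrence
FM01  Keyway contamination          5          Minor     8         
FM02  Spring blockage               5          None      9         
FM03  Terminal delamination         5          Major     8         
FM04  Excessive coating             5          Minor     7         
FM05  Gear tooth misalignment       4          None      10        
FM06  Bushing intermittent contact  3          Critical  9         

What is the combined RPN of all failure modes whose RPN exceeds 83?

RPN = Severity × Occurrence × Detection:
  FM01: 4 × 8 × 5 = 160
  FM02: 2 × 9 × 5 = 90
  FM03: 8 × 8 × 5 = 320
  FM04: 4 × 7 × 5 = 140
  FM05: 2 × 10 × 4 = 80
  FM06: 10 × 9 × 3 = 270
RPN > 83: FM01 (160), FM02 (90), FM03 (320), FM04 (140), FM06 (270).
Sum: 160 + 90 + 320 + 140 + 270 = 980.

980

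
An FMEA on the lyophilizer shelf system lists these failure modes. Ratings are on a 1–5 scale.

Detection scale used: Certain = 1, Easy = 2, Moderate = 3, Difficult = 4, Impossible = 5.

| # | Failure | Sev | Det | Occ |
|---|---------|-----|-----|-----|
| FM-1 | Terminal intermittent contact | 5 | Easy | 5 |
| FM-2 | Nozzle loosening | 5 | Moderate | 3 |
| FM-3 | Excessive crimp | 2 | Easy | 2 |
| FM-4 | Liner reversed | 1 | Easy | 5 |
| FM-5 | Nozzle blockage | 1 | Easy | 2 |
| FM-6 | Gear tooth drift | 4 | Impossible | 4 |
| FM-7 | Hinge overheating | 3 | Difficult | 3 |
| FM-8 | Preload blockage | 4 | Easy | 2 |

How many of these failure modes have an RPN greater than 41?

RPN = Severity × Occurrence × Detection:
  FM-1: 5 × 5 × 2 = 50
  FM-2: 5 × 3 × 3 = 45
  FM-3: 2 × 2 × 2 = 8
  FM-4: 1 × 5 × 2 = 10
  FM-5: 1 × 2 × 2 = 4
  FM-6: 4 × 4 × 5 = 80
  FM-7: 3 × 3 × 4 = 36
  FM-8: 4 × 2 × 2 = 16
Modes with RPN > 41: FM-1 (50), FM-2 (45), FM-6 (80) → 3.

3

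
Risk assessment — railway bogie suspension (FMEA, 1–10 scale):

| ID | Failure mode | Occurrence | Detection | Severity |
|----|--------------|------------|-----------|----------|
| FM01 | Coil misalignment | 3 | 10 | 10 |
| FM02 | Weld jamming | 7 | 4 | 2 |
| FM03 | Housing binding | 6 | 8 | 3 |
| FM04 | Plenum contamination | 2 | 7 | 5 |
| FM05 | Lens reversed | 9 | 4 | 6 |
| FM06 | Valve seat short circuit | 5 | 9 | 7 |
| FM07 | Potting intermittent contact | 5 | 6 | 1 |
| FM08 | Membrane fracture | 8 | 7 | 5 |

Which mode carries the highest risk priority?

FM06

RPN = Severity × Occurrence × Detection:
  FM01: 10 × 3 × 10 = 300
  FM02: 2 × 7 × 4 = 56
  FM03: 3 × 6 × 8 = 144
  FM04: 5 × 2 × 7 = 70
  FM05: 6 × 9 × 4 = 216
  FM06: 7 × 5 × 9 = 315
  FM07: 1 × 5 × 6 = 30
  FM08: 5 × 8 × 7 = 280
Highest RPN is 315 → FM06.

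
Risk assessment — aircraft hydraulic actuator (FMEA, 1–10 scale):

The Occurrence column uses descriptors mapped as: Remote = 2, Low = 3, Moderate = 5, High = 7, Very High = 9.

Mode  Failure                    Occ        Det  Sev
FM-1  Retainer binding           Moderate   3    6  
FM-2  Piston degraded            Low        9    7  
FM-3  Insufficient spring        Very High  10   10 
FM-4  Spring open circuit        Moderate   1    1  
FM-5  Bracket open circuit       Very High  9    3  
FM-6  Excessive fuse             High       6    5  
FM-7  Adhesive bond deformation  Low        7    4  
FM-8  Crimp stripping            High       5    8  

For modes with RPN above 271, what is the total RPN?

RPN = Severity × Occurrence × Detection:
  FM-1: 6 × 5 × 3 = 90
  FM-2: 7 × 3 × 9 = 189
  FM-3: 10 × 9 × 10 = 900
  FM-4: 1 × 5 × 1 = 5
  FM-5: 3 × 9 × 9 = 243
  FM-6: 5 × 7 × 6 = 210
  FM-7: 4 × 3 × 7 = 84
  FM-8: 8 × 7 × 5 = 280
RPN > 271: FM-3 (900), FM-8 (280).
Sum: 900 + 280 = 1180.

1180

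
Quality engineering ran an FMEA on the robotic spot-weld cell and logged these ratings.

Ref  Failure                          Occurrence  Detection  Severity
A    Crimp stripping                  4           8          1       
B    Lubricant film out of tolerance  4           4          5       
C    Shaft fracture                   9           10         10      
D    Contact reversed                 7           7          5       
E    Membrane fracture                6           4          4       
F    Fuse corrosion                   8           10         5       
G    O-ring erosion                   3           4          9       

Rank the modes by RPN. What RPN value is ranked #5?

RPN = Severity × Occurrence × Detection:
  A: 1 × 4 × 8 = 32
  B: 5 × 4 × 4 = 80
  C: 10 × 9 × 10 = 900
  D: 5 × 7 × 7 = 245
  E: 4 × 6 × 4 = 96
  F: 5 × 8 × 10 = 400
  G: 9 × 3 × 4 = 108
Sorted descending: 900, 400, 245, 108, 96, 80, 32.
The fifth-highest RPN is 96 (E).

96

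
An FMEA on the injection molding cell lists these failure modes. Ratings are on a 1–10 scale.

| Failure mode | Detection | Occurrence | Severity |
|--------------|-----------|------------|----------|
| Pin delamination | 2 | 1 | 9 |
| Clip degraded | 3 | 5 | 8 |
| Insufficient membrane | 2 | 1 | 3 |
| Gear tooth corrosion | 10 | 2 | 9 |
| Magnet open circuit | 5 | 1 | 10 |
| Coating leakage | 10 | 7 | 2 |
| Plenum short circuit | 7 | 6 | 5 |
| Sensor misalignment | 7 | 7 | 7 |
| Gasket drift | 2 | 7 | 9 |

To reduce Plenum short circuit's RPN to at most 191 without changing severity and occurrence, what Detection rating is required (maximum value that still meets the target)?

6

Plenum short circuit: S=5, O=6, D=7 → current RPN = 210.
Fixed product = 30. Need 30 × D ≤ 191, so D ≤ 191/30 = 6.37.
Maximum integer Detection rating = 6 (gives RPN 180; D=7 would give 210 > 191).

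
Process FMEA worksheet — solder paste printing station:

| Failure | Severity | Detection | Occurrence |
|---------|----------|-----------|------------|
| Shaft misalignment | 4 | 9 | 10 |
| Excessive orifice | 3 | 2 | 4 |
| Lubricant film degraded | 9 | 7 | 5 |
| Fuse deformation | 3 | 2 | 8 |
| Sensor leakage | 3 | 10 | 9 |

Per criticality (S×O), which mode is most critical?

Criticality = Severity × Occurrence:
  Shaft misalignment: 4 × 10 = 40
  Excessive orifice: 3 × 4 = 12
  Lubricant film degraded: 9 × 5 = 45
  Fuse deformation: 3 × 8 = 24
  Sensor leakage: 3 × 9 = 27
Highest criticality is 45 → Lubricant film degraded.

Lubricant film degraded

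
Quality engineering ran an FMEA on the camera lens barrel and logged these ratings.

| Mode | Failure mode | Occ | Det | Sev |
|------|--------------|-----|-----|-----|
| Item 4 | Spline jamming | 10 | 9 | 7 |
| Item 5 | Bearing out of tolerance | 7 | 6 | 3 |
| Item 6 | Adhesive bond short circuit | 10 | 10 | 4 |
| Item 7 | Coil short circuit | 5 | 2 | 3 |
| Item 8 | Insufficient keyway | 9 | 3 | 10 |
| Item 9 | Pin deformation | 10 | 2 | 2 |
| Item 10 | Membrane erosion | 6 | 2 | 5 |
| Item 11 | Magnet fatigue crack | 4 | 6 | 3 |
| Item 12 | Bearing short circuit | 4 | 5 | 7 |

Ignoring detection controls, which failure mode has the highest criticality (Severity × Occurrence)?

Criticality = Severity × Occurrence:
  Item 4: 7 × 10 = 70
  Item 5: 3 × 7 = 21
  Item 6: 4 × 10 = 40
  Item 7: 3 × 5 = 15
  Item 8: 10 × 9 = 90
  Item 9: 2 × 10 = 20
  Item 10: 5 × 6 = 30
  Item 11: 3 × 4 = 12
  Item 12: 7 × 4 = 28
Highest criticality is 90 → Item 8.

Item 8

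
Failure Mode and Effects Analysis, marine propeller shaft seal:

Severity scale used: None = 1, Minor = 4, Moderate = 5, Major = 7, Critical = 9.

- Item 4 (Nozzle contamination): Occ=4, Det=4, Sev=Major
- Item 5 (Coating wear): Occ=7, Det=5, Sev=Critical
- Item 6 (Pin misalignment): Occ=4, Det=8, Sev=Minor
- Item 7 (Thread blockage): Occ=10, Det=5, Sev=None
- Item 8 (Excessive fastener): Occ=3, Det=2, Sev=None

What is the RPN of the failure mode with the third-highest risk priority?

112

RPN = Severity × Occurrence × Detection:
  Item 4: 7 × 4 × 4 = 112
  Item 5: 9 × 7 × 5 = 315
  Item 6: 4 × 4 × 8 = 128
  Item 7: 1 × 10 × 5 = 50
  Item 8: 1 × 3 × 2 = 6
Sorted descending: 315, 128, 112, 50, 6.
The third-highest RPN is 112 (Item 4).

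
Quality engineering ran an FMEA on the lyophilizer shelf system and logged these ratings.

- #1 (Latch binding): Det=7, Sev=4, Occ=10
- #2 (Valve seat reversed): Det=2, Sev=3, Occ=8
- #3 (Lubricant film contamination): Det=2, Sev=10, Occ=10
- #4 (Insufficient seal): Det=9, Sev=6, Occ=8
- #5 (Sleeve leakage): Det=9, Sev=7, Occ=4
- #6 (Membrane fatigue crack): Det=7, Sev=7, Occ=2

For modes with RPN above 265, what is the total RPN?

RPN = Severity × Occurrence × Detection:
  #1: 4 × 10 × 7 = 280
  #2: 3 × 8 × 2 = 48
  #3: 10 × 10 × 2 = 200
  #4: 6 × 8 × 9 = 432
  #5: 7 × 4 × 9 = 252
  #6: 7 × 2 × 7 = 98
RPN > 265: #1 (280), #4 (432).
Sum: 280 + 432 = 712.

712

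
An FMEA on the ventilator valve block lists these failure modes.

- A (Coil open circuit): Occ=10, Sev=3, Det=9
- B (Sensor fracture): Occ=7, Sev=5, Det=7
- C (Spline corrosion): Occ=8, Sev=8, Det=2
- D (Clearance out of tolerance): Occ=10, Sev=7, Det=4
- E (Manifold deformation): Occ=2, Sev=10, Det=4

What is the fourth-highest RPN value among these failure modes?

RPN = Severity × Occurrence × Detection:
  A: 3 × 10 × 9 = 270
  B: 5 × 7 × 7 = 245
  C: 8 × 8 × 2 = 128
  D: 7 × 10 × 4 = 280
  E: 10 × 2 × 4 = 80
Sorted descending: 280, 270, 245, 128, 80.
The fourth-highest RPN is 128 (C).

128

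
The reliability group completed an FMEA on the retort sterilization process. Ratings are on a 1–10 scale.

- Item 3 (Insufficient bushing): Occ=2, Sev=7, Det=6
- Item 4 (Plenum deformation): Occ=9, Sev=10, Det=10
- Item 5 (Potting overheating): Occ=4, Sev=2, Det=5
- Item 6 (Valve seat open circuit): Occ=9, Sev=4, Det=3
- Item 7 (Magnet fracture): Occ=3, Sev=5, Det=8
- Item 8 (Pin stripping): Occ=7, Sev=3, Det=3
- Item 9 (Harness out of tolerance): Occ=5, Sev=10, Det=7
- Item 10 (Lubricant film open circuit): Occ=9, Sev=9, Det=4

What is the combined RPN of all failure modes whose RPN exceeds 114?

RPN = Severity × Occurrence × Detection:
  Item 3: 7 × 2 × 6 = 84
  Item 4: 10 × 9 × 10 = 900
  Item 5: 2 × 4 × 5 = 40
  Item 6: 4 × 9 × 3 = 108
  Item 7: 5 × 3 × 8 = 120
  Item 8: 3 × 7 × 3 = 63
  Item 9: 10 × 5 × 7 = 350
  Item 10: 9 × 9 × 4 = 324
RPN > 114: Item 4 (900), Item 7 (120), Item 9 (350), Item 10 (324).
Sum: 900 + 120 + 350 + 324 = 1694.

1694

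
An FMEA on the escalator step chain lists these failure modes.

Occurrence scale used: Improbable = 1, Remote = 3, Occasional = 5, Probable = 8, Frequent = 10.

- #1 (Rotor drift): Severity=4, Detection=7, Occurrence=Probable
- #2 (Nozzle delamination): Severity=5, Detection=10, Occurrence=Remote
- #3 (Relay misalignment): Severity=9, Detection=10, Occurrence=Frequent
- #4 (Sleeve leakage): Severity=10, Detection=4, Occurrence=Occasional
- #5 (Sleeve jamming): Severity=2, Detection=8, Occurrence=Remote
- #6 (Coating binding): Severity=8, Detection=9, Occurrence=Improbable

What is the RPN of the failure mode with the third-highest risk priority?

200

RPN = Severity × Occurrence × Detection:
  #1: 4 × 8 × 7 = 224
  #2: 5 × 3 × 10 = 150
  #3: 9 × 10 × 10 = 900
  #4: 10 × 5 × 4 = 200
  #5: 2 × 3 × 8 = 48
  #6: 8 × 1 × 9 = 72
Sorted descending: 900, 224, 200, 150, 72, 48.
The third-highest RPN is 200 (#4).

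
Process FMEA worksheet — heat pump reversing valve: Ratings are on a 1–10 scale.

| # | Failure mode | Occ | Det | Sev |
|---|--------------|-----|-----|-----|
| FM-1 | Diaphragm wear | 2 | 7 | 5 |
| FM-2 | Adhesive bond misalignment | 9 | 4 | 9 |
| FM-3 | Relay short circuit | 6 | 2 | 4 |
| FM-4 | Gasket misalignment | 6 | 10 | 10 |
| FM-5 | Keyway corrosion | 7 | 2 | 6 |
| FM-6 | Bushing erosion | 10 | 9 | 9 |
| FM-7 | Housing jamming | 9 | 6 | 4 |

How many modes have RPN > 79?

RPN = Severity × Occurrence × Detection:
  FM-1: 5 × 2 × 7 = 70
  FM-2: 9 × 9 × 4 = 324
  FM-3: 4 × 6 × 2 = 48
  FM-4: 10 × 6 × 10 = 600
  FM-5: 6 × 7 × 2 = 84
  FM-6: 9 × 10 × 9 = 810
  FM-7: 4 × 9 × 6 = 216
Modes with RPN > 79: FM-2 (324), FM-4 (600), FM-5 (84), FM-6 (810), FM-7 (216) → 5.

5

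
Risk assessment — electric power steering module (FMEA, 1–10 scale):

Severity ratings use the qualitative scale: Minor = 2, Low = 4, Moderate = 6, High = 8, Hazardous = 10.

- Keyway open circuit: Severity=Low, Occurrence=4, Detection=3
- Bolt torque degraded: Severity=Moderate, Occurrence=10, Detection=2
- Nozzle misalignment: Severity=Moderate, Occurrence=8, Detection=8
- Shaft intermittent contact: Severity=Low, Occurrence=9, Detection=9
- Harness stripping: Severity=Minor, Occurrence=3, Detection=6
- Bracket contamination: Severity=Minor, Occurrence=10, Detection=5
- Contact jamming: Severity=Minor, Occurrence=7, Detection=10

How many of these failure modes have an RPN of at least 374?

1

RPN = Severity × Occurrence × Detection:
  Keyway open circuit: 4 × 4 × 3 = 48
  Bolt torque degraded: 6 × 10 × 2 = 120
  Nozzle misalignment: 6 × 8 × 8 = 384
  Shaft intermittent contact: 4 × 9 × 9 = 324
  Harness stripping: 2 × 3 × 6 = 36
  Bracket contamination: 2 × 10 × 5 = 100
  Contact jamming: 2 × 7 × 10 = 140
Modes with RPN ≥ 374: Nozzle misalignment (384) → 1.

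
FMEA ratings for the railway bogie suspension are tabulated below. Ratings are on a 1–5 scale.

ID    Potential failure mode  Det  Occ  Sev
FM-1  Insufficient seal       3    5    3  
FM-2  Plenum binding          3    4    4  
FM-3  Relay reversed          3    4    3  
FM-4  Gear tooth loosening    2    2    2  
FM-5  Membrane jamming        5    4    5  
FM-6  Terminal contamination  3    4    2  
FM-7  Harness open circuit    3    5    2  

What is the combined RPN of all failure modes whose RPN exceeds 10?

283

RPN = Severity × Occurrence × Detection:
  FM-1: 3 × 5 × 3 = 45
  FM-2: 4 × 4 × 3 = 48
  FM-3: 3 × 4 × 3 = 36
  FM-4: 2 × 2 × 2 = 8
  FM-5: 5 × 4 × 5 = 100
  FM-6: 2 × 4 × 3 = 24
  FM-7: 2 × 5 × 3 = 30
RPN > 10: FM-1 (45), FM-2 (48), FM-3 (36), FM-5 (100), FM-6 (24), FM-7 (30).
Sum: 45 + 48 + 36 + 100 + 24 + 30 = 283.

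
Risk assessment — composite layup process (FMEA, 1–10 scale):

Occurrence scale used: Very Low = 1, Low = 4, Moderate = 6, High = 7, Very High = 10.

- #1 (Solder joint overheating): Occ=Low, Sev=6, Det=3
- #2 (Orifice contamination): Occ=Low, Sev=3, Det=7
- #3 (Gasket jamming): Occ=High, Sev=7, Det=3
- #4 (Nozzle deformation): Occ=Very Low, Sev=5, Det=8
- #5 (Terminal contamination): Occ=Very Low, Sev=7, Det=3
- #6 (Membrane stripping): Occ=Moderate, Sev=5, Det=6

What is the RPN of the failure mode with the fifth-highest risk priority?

RPN = Severity × Occurrence × Detection:
  #1: 6 × 4 × 3 = 72
  #2: 3 × 4 × 7 = 84
  #3: 7 × 7 × 3 = 147
  #4: 5 × 1 × 8 = 40
  #5: 7 × 1 × 3 = 21
  #6: 5 × 6 × 6 = 180
Sorted descending: 180, 147, 84, 72, 40, 21.
The fifth-highest RPN is 40 (#4).

40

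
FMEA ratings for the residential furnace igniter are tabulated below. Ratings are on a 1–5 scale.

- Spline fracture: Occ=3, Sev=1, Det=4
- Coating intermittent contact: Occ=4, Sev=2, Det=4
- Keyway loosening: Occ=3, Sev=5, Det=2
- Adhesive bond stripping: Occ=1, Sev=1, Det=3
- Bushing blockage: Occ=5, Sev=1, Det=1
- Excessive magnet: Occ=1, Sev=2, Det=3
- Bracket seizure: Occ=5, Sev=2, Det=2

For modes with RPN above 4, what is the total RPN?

105

RPN = Severity × Occurrence × Detection:
  Spline fracture: 1 × 3 × 4 = 12
  Coating intermittent contact: 2 × 4 × 4 = 32
  Keyway loosening: 5 × 3 × 2 = 30
  Adhesive bond stripping: 1 × 1 × 3 = 3
  Bushing blockage: 1 × 5 × 1 = 5
  Excessive magnet: 2 × 1 × 3 = 6
  Bracket seizure: 2 × 5 × 2 = 20
RPN > 4: Spline fracture (12), Coating intermittent contact (32), Keyway loosening (30), Bushing blockage (5), Excessive magnet (6), Bracket seizure (20).
Sum: 12 + 32 + 30 + 5 + 6 + 20 = 105.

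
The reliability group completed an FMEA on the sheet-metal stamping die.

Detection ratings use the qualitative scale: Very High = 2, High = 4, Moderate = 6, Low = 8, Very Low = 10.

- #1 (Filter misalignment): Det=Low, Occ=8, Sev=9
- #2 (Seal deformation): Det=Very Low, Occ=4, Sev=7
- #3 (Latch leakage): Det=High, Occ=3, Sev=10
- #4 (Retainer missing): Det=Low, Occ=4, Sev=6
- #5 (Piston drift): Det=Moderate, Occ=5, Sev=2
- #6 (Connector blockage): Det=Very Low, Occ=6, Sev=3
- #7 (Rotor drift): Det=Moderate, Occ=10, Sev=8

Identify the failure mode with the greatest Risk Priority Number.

RPN = Severity × Occurrence × Detection:
  #1: 9 × 8 × 8 = 576
  #2: 7 × 4 × 10 = 280
  #3: 10 × 3 × 4 = 120
  #4: 6 × 4 × 8 = 192
  #5: 2 × 5 × 6 = 60
  #6: 3 × 6 × 10 = 180
  #7: 8 × 10 × 6 = 480
Highest RPN is 576 → #1.

#1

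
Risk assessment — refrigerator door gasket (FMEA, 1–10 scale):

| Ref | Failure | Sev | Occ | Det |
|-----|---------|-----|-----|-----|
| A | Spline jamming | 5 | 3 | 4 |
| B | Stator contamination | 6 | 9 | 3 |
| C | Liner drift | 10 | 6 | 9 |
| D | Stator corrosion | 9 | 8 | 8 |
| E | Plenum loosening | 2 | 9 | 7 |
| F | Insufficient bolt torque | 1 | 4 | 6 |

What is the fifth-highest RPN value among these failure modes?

RPN = Severity × Occurrence × Detection:
  A: 5 × 3 × 4 = 60
  B: 6 × 9 × 3 = 162
  C: 10 × 6 × 9 = 540
  D: 9 × 8 × 8 = 576
  E: 2 × 9 × 7 = 126
  F: 1 × 4 × 6 = 24
Sorted descending: 576, 540, 162, 126, 60, 24.
The fifth-highest RPN is 60 (A).

60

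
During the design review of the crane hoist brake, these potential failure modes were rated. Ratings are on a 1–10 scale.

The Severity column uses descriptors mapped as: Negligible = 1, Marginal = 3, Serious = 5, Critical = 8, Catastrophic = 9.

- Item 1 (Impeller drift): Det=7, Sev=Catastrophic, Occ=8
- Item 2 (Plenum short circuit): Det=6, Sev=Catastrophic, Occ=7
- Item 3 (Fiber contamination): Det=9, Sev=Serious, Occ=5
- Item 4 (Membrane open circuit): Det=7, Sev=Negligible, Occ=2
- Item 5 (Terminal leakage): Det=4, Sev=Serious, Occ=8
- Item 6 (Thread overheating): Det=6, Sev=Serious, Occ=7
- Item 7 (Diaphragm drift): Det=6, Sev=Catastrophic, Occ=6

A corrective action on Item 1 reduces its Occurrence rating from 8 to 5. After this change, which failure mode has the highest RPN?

Item 2

RPN = Severity × Occurrence × Detection:
  Item 1: 9 × 8 × 7 = 504
  Item 2: 9 × 7 × 6 = 378
  Item 3: 5 × 5 × 9 = 225
  Item 4: 1 × 2 × 7 = 14
  Item 5: 5 × 8 × 4 = 160
  Item 6: 5 × 7 × 6 = 210
  Item 7: 9 × 6 × 6 = 324
After action: Item 1 → 9 × 5 × 7 = 315.
Revised RPNs: Item 2=378, Item 7=324, Item 1=315, Item 3=225, Item 6=210, Item 5=160, Item 4=14.
Highest is now Item 2 (378).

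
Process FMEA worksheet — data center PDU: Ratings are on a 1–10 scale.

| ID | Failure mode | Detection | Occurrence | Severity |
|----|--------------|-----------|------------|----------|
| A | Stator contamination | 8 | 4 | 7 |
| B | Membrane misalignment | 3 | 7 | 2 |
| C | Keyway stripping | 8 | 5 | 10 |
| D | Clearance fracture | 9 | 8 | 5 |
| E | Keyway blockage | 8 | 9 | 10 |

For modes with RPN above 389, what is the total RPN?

RPN = Severity × Occurrence × Detection:
  A: 7 × 4 × 8 = 224
  B: 2 × 7 × 3 = 42
  C: 10 × 5 × 8 = 400
  D: 5 × 8 × 9 = 360
  E: 10 × 9 × 8 = 720
RPN > 389: C (400), E (720).
Sum: 400 + 720 = 1120.

1120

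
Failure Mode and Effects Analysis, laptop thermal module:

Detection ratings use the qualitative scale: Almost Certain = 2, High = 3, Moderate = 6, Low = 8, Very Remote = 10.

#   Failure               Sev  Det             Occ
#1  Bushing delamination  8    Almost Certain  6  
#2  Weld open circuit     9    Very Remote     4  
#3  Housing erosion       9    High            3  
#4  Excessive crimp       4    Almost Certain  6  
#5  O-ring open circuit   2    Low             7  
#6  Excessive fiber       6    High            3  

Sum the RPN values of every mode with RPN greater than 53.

RPN = Severity × Occurrence × Detection:
  #1: 8 × 6 × 2 = 96
  #2: 9 × 4 × 10 = 360
  #3: 9 × 3 × 3 = 81
  #4: 4 × 6 × 2 = 48
  #5: 2 × 7 × 8 = 112
  #6: 6 × 3 × 3 = 54
RPN > 53: #1 (96), #2 (360), #3 (81), #5 (112), #6 (54).
Sum: 96 + 360 + 81 + 112 + 54 = 703.

703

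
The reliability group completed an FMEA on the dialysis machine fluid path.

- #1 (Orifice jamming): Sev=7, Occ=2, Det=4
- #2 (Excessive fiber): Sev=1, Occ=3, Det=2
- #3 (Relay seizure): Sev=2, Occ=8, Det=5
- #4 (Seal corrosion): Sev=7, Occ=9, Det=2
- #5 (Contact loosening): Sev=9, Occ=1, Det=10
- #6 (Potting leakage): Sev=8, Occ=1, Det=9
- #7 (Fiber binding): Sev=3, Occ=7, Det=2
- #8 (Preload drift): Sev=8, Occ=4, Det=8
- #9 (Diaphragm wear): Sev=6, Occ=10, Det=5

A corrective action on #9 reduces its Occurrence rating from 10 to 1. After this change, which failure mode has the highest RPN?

#8

RPN = Severity × Occurrence × Detection:
  #1: 7 × 2 × 4 = 56
  #2: 1 × 3 × 2 = 6
  #3: 2 × 8 × 5 = 80
  #4: 7 × 9 × 2 = 126
  #5: 9 × 1 × 10 = 90
  #6: 8 × 1 × 9 = 72
  #7: 3 × 7 × 2 = 42
  #8: 8 × 4 × 8 = 256
  #9: 6 × 10 × 5 = 300
After action: #9 → 6 × 1 × 5 = 30.
Revised RPNs: #8=256, #4=126, #5=90, #3=80, #6=72, #1=56, #7=42, #9=30, #2=6.
Highest is now #8 (256).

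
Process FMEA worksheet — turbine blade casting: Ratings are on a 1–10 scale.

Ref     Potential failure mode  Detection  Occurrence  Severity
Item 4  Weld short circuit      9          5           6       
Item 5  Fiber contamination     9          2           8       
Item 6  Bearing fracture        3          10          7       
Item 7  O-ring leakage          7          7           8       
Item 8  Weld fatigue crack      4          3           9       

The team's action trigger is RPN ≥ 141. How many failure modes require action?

RPN = Severity × Occurrence × Detection:
  Item 4: 6 × 5 × 9 = 270
  Item 5: 8 × 2 × 9 = 144
  Item 6: 7 × 10 × 3 = 210
  Item 7: 8 × 7 × 7 = 392
  Item 8: 9 × 3 × 4 = 108
Modes with RPN ≥ 141: Item 4 (270), Item 5 (144), Item 6 (210), Item 7 (392) → 4.

4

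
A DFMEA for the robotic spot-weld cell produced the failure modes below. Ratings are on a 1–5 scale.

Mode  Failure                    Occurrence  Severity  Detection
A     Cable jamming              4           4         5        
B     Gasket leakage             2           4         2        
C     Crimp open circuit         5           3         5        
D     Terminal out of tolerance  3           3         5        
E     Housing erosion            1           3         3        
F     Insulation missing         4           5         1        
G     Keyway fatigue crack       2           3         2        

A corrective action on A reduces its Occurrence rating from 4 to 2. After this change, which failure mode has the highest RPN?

C

RPN = Severity × Occurrence × Detection:
  A: 4 × 4 × 5 = 80
  B: 4 × 2 × 2 = 16
  C: 3 × 5 × 5 = 75
  D: 3 × 3 × 5 = 45
  E: 3 × 1 × 3 = 9
  F: 5 × 4 × 1 = 20
  G: 3 × 2 × 2 = 12
After action: A → 4 × 2 × 5 = 40.
Revised RPNs: C=75, D=45, A=40, F=20, B=16, G=12, E=9.
Highest is now C (75).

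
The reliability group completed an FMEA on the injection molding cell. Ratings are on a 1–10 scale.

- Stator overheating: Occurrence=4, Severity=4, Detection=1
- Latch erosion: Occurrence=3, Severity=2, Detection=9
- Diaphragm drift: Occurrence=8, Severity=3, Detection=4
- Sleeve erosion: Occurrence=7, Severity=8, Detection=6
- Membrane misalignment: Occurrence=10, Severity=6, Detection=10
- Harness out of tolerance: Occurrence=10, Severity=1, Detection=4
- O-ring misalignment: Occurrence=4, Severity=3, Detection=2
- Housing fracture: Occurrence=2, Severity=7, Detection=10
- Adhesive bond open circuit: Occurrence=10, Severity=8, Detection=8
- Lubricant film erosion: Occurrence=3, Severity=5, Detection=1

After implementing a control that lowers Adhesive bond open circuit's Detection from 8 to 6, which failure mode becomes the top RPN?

Membrane misalignment

RPN = Severity × Occurrence × Detection:
  Stator overheating: 4 × 4 × 1 = 16
  Latch erosion: 2 × 3 × 9 = 54
  Diaphragm drift: 3 × 8 × 4 = 96
  Sleeve erosion: 8 × 7 × 6 = 336
  Membrane misalignment: 6 × 10 × 10 = 600
  Harness out of tolerance: 1 × 10 × 4 = 40
  O-ring misalignment: 3 × 4 × 2 = 24
  Housing fracture: 7 × 2 × 10 = 140
  Adhesive bond open circuit: 8 × 10 × 8 = 640
  Lubricant film erosion: 5 × 3 × 1 = 15
After action: Adhesive bond open circuit → 8 × 10 × 6 = 480.
Revised RPNs: Membrane misalignment=600, Adhesive bond open circuit=480, Sleeve erosion=336, Housing fracture=140, Diaphragm drift=96, Latch erosion=54, Harness out of tolerance=40, O-ring misalignment=24, Stator overheating=16, Lubricant film erosion=15.
Highest is now Membrane misalignment (600).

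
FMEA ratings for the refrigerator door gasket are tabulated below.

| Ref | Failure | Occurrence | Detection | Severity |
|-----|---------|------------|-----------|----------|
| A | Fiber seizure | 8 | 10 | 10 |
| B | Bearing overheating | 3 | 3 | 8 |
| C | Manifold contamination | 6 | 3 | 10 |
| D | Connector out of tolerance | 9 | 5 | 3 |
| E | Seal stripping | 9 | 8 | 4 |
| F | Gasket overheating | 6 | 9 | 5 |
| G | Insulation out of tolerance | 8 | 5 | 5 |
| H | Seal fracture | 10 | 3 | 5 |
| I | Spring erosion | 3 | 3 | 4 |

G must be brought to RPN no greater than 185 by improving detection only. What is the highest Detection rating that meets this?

4

G: S=5, O=8, D=5 → current RPN = 200.
Fixed product = 40. Need 40 × D ≤ 185, so D ≤ 185/40 = 4.62.
Maximum integer Detection rating = 4 (gives RPN 160; D=5 would give 200 > 185).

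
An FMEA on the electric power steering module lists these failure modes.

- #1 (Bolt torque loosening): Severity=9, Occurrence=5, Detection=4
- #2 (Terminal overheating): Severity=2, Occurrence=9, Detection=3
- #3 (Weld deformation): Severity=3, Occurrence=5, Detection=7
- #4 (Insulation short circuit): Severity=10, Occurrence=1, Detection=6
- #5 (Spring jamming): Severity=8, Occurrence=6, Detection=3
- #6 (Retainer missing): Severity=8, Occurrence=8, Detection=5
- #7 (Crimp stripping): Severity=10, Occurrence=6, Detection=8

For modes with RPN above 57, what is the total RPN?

1289

RPN = Severity × Occurrence × Detection:
  #1: 9 × 5 × 4 = 180
  #2: 2 × 9 × 3 = 54
  #3: 3 × 5 × 7 = 105
  #4: 10 × 1 × 6 = 60
  #5: 8 × 6 × 3 = 144
  #6: 8 × 8 × 5 = 320
  #7: 10 × 6 × 8 = 480
RPN > 57: #1 (180), #3 (105), #4 (60), #5 (144), #6 (320), #7 (480).
Sum: 180 + 105 + 60 + 144 + 320 + 480 = 1289.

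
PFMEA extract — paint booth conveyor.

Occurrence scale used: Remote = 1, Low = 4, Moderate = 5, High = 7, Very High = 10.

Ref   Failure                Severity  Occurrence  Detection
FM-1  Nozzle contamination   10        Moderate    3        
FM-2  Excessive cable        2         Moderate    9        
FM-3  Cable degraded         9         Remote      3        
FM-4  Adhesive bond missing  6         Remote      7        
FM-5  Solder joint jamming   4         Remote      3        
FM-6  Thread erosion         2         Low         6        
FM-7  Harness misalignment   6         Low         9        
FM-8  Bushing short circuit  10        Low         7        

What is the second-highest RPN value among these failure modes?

RPN = Severity × Occurrence × Detection:
  FM-1: 10 × 5 × 3 = 150
  FM-2: 2 × 5 × 9 = 90
  FM-3: 9 × 1 × 3 = 27
  FM-4: 6 × 1 × 7 = 42
  FM-5: 4 × 1 × 3 = 12
  FM-6: 2 × 4 × 6 = 48
  FM-7: 6 × 4 × 9 = 216
  FM-8: 10 × 4 × 7 = 280
Sorted descending: 280, 216, 150, 90, 48, 42, 27, 12.
The second-highest RPN is 216 (FM-7).

216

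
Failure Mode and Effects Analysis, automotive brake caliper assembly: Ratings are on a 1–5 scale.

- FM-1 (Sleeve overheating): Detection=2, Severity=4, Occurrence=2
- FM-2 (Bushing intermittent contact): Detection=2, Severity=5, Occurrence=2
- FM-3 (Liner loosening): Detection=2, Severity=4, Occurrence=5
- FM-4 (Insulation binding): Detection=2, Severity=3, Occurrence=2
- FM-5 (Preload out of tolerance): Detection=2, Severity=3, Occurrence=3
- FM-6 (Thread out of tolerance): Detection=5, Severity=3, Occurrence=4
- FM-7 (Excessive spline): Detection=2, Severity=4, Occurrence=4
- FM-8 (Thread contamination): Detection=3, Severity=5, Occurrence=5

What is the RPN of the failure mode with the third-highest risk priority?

RPN = Severity × Occurrence × Detection:
  FM-1: 4 × 2 × 2 = 16
  FM-2: 5 × 2 × 2 = 20
  FM-3: 4 × 5 × 2 = 40
  FM-4: 3 × 2 × 2 = 12
  FM-5: 3 × 3 × 2 = 18
  FM-6: 3 × 4 × 5 = 60
  FM-7: 4 × 4 × 2 = 32
  FM-8: 5 × 5 × 3 = 75
Sorted descending: 75, 60, 40, 32, 20, 18, 16, 12.
The third-highest RPN is 40 (FM-3).

40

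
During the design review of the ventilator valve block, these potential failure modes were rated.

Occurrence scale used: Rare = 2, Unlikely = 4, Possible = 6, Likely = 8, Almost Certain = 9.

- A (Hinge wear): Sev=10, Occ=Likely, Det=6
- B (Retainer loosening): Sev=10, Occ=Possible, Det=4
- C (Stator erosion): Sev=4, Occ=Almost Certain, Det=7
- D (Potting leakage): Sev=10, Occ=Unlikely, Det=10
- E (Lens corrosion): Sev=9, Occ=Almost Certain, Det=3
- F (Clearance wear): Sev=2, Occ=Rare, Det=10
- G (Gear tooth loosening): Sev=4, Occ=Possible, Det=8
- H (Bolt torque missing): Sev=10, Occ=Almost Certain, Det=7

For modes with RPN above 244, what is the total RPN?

1762

RPN = Severity × Occurrence × Detection:
  A: 10 × 8 × 6 = 480
  B: 10 × 6 × 4 = 240
  C: 4 × 9 × 7 = 252
  D: 10 × 4 × 10 = 400
  E: 9 × 9 × 3 = 243
  F: 2 × 2 × 10 = 40
  G: 4 × 6 × 8 = 192
  H: 10 × 9 × 7 = 630
RPN > 244: A (480), C (252), D (400), H (630).
Sum: 480 + 252 + 400 + 630 = 1762.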